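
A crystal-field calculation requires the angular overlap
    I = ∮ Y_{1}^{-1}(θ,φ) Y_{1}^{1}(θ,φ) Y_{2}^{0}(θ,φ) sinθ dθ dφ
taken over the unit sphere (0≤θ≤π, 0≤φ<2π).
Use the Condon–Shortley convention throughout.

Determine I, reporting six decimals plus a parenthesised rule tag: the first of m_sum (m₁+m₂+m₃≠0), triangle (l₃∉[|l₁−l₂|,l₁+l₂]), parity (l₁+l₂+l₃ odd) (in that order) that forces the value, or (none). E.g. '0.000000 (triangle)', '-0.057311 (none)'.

Rules hold: Σm=0, L=4 even, 0≤2≤2.
N = 3·3·5 = 45
Δ = 0!·2!·2!/5! = 1/30
Racah Σ t=0..0: t=0:+1/1 = 1/1
⇒ 3j(1 1 2; 0 0 0)² = 2/15, sgn +1
Racah Σ t=0..0: t=0:+1/4 = 1/4
⇒ 3j(1 1 2; -1 1 0)² = 1/30, sgn +1
4πI² = N·(3j₀)²·(3jₘ)² = 1/5
I = +1·√(0.2/4π) = 0.12615663
No selection rule forces the value: the integral is nonzero (none).

0.126157 (none)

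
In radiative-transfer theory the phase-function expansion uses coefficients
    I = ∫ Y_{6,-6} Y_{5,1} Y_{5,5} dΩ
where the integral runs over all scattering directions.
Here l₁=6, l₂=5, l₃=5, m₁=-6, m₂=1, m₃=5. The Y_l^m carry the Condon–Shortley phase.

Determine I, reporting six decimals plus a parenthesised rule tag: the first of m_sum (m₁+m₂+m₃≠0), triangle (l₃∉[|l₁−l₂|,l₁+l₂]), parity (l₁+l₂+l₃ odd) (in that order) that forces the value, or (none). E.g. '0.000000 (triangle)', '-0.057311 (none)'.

0.096539 (none)

Rules hold: Σm=0, L=16 even, 1≤5≤11.
N = 13·11·11 = 1573
Δ = 6!·6!·4!/17! = 1/28588560
Racah Σ t=1..5: t=1:−1/345600 t=2:+1/13824 t=3:−1/5184 t=4:+1/13824 t=5:−1/345600 = -7/129600
⇒ 3j(6 5 5; 0 0 0)² = 80/7293, sgn +1
Racah Σ t=6..6: t=6:+1/12441600 = 1/12441600
⇒ 3j(6 5 5; -6 1 5)² = 3/442, sgn +1
4πI² = N·(3j₀)²·(3jₘ)² = 440/3757
I = +1·√(0.117115/4π) = 0.09653856
No selection rule forces the value: the integral is nonzero (none).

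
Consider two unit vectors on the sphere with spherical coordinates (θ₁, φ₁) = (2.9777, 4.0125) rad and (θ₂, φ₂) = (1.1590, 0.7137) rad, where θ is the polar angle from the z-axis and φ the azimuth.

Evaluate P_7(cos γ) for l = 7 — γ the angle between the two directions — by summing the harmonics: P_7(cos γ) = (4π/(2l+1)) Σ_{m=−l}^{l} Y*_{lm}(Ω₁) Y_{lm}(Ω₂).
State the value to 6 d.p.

-0.292268

Addition theorem: P_7(cos γ) = (4π/15) Σ_m Y*_{lm}(Ω₁) Y_{lm}(Ω₂), m = −7…7:
  [-7]  conj(Y_{7,-7})(Ω₁) = -0.000002+0.000000i ; Y_{7,-7}(Ω₂) = +0.075918+0.260566i ; Δ = -0.000000-0.000000i
  [-6]  conj(Y_{7,-6})(Ω₁) = -0.000017+0.000030i ; Y_{7,-6}(Ω₂) = -0.184972+0.403122i ; Δ = -0.000009-0.000013i
  [-5]  conj(Y_{7,-5})(Ω₁) = +0.000173+0.000463i ; Y_{7,-5}(Ω₂) = -0.233706+0.106309i ; Δ = -0.000090-0.000090i
  [-4]  conj(Y_{7,-4})(Ω₁) = +0.004667+0.001661i ; Y_{7,-4}(Ω₂) = +0.182269+0.053755i ; Δ = +0.000761+0.000554i
  [-3]  conj(Y_{7,-3})(Ω₁) = +0.030803-0.018001i ; Y_{7,-3}(Ω₂) = +0.179426+0.279742i ; Δ = +0.010563+0.005387i
  [-2]  conj(Y_{7,-2})(Ω₁) = +0.030363-0.175807i ; Y_{7,-2}(Ω₂) = +0.007874-0.054531i ; Δ = -0.009348-0.003040i
  [-1]  conj(Y_{7,-1})(Ω₁) = -0.356141-0.422921i ; Y_{7,-1}(Ω₂) = +0.251649-0.217923i ; Δ = -0.181787-0.028816i
  [+0]  conj(Y_{7,0})(Ω₁) = -0.718338-0.000000i ; Y_{7,0}(Ω₂) = -0.015245+0.000000i ; Δ = +0.010951+0.000000i
  [+1]  conj(Y_{7,1})(Ω₁) = +0.356141-0.422921i ; Y_{7,1}(Ω₂) = -0.251649-0.217923i ; Δ = -0.181787+0.028816i
  [+2]  conj(Y_{7,2})(Ω₁) = +0.030363+0.175807i ; Y_{7,2}(Ω₂) = +0.007874+0.054531i ; Δ = -0.009348+0.003040i
  [+3]  conj(Y_{7,3})(Ω₁) = -0.030803-0.018001i ; Y_{7,3}(Ω₂) = -0.179426+0.279742i ; Δ = +0.010563-0.005387i
  [+4]  conj(Y_{7,4})(Ω₁) = +0.004667-0.001661i ; Y_{7,4}(Ω₂) = +0.182269-0.053755i ; Δ = +0.000761-0.000554i
  [+5]  conj(Y_{7,5})(Ω₁) = -0.000173+0.000463i ; Y_{7,5}(Ω₂) = +0.233706+0.106309i ; Δ = -0.000090+0.000090i
  [+6]  conj(Y_{7,6})(Ω₁) = -0.000017-0.000030i ; Y_{7,6}(Ω₂) = -0.184972-0.403122i ; Δ = -0.000009+0.000013i
  [+7]  conj(Y_{7,7})(Ω₁) = +0.000002+0.000000i ; Y_{7,7}(Ω₂) = -0.075918+0.260566i ; Δ = -0.000000+0.000000i
Accumulated sum -0.348869-0.000000i; after 4π/(2l+1) scaling, -0.292268-0.000000i ⇒ P_7 = -0.292268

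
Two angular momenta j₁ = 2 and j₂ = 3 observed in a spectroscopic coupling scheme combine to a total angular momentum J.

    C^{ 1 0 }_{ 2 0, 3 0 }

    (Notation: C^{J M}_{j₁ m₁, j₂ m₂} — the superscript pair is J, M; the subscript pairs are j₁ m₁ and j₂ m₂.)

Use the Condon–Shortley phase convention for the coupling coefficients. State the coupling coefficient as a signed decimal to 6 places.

+√(9/35) = +0.507093

j₁+j₂−J=4  J+j₁−j₂=0  J−j₁+j₂=2  j₁+j₂+J+1=7
(j₁±m₁, j₂±m₂, J±M) = (2,2,3,3,1,1)
P² = 144/35
sum k=2..2:
  [2] +1/4 = 1/4
S = 1/4
C² = P²·S² = 9/35 ; C = +0.507093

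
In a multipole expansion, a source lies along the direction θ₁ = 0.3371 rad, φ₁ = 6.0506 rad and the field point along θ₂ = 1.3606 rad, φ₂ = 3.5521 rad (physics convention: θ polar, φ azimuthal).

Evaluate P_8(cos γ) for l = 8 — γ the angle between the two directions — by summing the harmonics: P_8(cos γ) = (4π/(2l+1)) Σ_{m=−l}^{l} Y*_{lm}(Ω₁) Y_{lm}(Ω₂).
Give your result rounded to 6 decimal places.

0.236453

Summing Y*_{l m}(θ₁,φ₁)·Y_{l m}(θ₂,φ₂) over m ∈ [−8, 8]; prefactor 4π/(2·8+1) = 0.739198:
  m=-8: Y*=(-0.000021, -0.000071)  Y=(-0.426994, 0.061247)  product (0.000013, 0.000029)
  m=-7: Y*=(-0.000048, -0.000841)  Y=(0.354977, 0.097495)  product (0.000065, -0.000303)
  m=-6: Y*=(0.001062, -0.005997)  Y=(0.088963, 0.071728)  product (0.000525, -0.000457)
  m=-5: Y*=(0.012481, -0.028885)  Y=(-0.165065, -0.315718)  product (-0.011180, 0.000827)
  m=-4: Y*=(0.071128, -0.095441)  Y=(0.000192, 0.002694)  product (0.000271, 0.000173)
  m=-3: Y*=(0.246336, -0.206543)  Y=(-0.110181, 0.312197)  product (0.037341, 0.099662)
  m=-2: Y*=(0.504006, -0.252963)  Y=(0.037305, -0.040062)  product (0.008668, -0.029628)
  m=-1: Y*=(0.444805, -0.105362)  Y=(0.289643, -0.126063)  product (0.115552, -0.086590)
  m=+0: Y*=(-0.248622, -0.000000)  Y=(-0.069861, 0.000000)  product (0.017369, 0.000000)
  m=+1: Y*=(-0.444805, -0.105362)  Y=(-0.289643, -0.126063)  product (0.115552, 0.086590)
  m=+2: Y*=(0.504006, 0.252963)  Y=(0.037305, 0.040062)  product (0.008668, 0.029628)
  m=+3: Y*=(-0.246336, -0.206543)  Y=(0.110181, 0.312197)  product (0.037341, -0.099662)
  m=+4: Y*=(0.071128, 0.095441)  Y=(0.000192, -0.002694)  product (0.000271, -0.000173)
  m=+5: Y*=(-0.012481, -0.028885)  Y=(0.165065, -0.315718)  product (-0.011180, -0.000827)
  m=+6: Y*=(0.001062, 0.005997)  Y=(0.088963, -0.071728)  product (0.000525, 0.000457)
  m=+7: Y*=(0.000048, -0.000841)  Y=(-0.354977, 0.097495)  product (0.000065, 0.000303)
  m=+8: Y*=(-0.000021, 0.000071)  Y=(-0.426994, -0.061247)  product (0.000013, -0.000029)
Accumulated sum (0.319878, 0.000000); after 4π/(2l+1) scaling, (0.236453, 0.000000) ⇒ P_8 = 0.236453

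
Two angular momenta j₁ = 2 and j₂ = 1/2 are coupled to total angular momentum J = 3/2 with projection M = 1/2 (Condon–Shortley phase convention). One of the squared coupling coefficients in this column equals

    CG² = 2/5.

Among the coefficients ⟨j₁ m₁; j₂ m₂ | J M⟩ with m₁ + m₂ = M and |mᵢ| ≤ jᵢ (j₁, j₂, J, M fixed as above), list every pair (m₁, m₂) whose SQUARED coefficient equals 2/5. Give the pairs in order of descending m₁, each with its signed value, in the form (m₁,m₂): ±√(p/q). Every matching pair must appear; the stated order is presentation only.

Admissible pairs with m₁+m₂ = M = 1/2: (0,1/2), (1,-1/2)
  (m₁,m₂)=(1,-1/2): CG² = 3/5, CG = +√(3/5)
  (m₁,m₂)=(0,1/2): CG² = 2/5, CG = −√(2/5)   ← matches the target
Pairs with CG² = 2/5: (0,1/2): −√(2/5)

(0,1/2): −√(2/5)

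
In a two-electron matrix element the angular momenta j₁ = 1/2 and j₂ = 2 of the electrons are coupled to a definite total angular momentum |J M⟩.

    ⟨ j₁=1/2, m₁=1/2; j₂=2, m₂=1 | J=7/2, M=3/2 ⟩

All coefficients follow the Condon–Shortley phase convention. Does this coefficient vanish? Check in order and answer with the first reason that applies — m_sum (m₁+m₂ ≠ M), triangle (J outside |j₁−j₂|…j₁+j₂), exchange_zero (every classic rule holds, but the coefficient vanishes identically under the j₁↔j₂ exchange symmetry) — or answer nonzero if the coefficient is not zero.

triangle

m-sum: m₁+m₂ = 1/2+1 = 3/2, M = 3/2  ✓
triangle: need |j₁−j₂| ≤ J ≤ j₁+j₂, i.e. J ∈ [3/2, 5/2]; J = 7/2 is outside ✗ ⇒ coefficient is 0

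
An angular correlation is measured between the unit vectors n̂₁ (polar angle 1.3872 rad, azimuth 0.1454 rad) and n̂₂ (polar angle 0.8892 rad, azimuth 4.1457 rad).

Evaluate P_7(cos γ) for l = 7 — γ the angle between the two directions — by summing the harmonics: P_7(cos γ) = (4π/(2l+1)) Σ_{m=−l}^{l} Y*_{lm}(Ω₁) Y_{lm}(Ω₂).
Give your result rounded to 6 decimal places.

0.054167

Summing Y*_{l m}(θ₁,φ₁)·Y_{l m}(θ₂,φ₂) over m ∈ [−7, 7]; prefactor 4π/(2·7+1) = 0.837758:
  m=-7: Y*=(0.233257, 0.377906)  Y=(-0.062571, 0.057775)  product (-0.036429, -0.010170)
  m=-6: Y*=(0.198394, 0.236310)  Y=(0.249936, 0.066098)  product (0.033966, 0.072176)
  m=-5: Y*=(-0.142742, -0.126973)  Y=(-0.130756, -0.410813)  product (-0.033498, 0.075243)
  m=-4: Y*=(-0.268507, -0.176532)  Y=(-0.232883, 0.278767)  product (0.111742, -0.033739)
  m=-3: Y*=(0.091399, 0.042606)  Y=(-0.034252, -0.004453)  product (-0.002941, -0.001866)
  m=-2: Y*=(0.304009, 0.090985)  Y=(0.154416, 0.330209)  product (0.016900, 0.114436)
  m=-1: Y*=(-0.064275, -0.009412)  Y=(0.068580, -0.107778)  product (-0.005422, 0.006282)
  m=+0: Y*=(-0.314838, -0.000000)  Y=(0.330262, 0.000000)  product (-0.103979, -0.000000)
  m=+1: Y*=(0.064275, -0.009412)  Y=(-0.068580, -0.107778)  product (-0.005422, -0.006282)
  m=+2: Y*=(0.304009, -0.090985)  Y=(0.154416, -0.330209)  product (0.016900, -0.114436)
  m=+3: Y*=(-0.091399, 0.042606)  Y=(0.034252, -0.004453)  product (-0.002941, 0.001866)
  m=+4: Y*=(-0.268507, 0.176532)  Y=(-0.232883, -0.278767)  product (0.111742, 0.033739)
  m=+5: Y*=(0.142742, -0.126973)  Y=(0.130756, -0.410813)  product (-0.033498, -0.075243)
  m=+6: Y*=(0.198394, -0.236310)  Y=(0.249936, -0.066098)  product (0.033966, -0.072176)
  m=+7: Y*=(-0.233257, 0.377906)  Y=(0.062571, 0.057775)  product (-0.036429, 0.010170)
Accumulated sum (0.064657, -0.000000); after 4π/(2l+1) scaling, (0.054167, -0.000000) ⇒ P_7 = 0.054167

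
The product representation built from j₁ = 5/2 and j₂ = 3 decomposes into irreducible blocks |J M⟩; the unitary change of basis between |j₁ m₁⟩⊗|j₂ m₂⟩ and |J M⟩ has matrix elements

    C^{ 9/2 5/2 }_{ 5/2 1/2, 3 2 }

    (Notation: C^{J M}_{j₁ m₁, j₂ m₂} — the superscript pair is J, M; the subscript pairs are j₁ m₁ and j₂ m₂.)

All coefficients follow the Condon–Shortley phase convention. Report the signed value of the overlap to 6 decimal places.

−√(49/198) ≈ -0.497468

triangle: 1!×4!×5!/11! = 2880/39916800
(j±m)!: 3!×2!×5!×1!×7!×2! = 14515200
prefactor² = (2J+1)×Δ×N² = 115200/11
  k=0: +1/(0!×1!×2!×5!×2!×0!) = 1/480
  k=1: −1/(1!×0!×1!×4!×3!×1!) = -1/144
Σ = -7/1440  ⇒  CG² = 115200/11×(-7/1440)² = 49/198
CG = −√(49/198) = -0.497468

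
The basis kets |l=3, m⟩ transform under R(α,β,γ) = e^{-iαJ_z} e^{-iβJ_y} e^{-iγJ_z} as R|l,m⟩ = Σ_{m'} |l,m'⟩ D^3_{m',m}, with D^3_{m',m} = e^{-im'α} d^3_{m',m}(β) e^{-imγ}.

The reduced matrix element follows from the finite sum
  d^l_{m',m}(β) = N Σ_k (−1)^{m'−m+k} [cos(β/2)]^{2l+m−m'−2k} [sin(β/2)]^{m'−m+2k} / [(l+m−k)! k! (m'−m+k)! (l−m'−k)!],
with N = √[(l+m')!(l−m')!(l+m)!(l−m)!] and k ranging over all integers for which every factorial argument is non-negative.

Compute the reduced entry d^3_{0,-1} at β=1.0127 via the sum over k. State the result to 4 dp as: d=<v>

d=-0.1477

d^3_{0,-1}(β=1.0127) via the finite sum:
Half-angle: c=0.874521, s=0.484988. N=√(6·6·2·24)=41.569219
k∈{0,1,2} keeps every argument non-negative
  k=0: (−1)^1·41.5692/(12)·0.8745^5·0.4850^1 = -0.859354
  k=1: (−1)^2·41.5692/(4)·0.8745^3·0.4850^3 = +0.792896
  k=2: (−1)^3·41.5692/(12)·0.8745^1·0.4850^5 = -0.081286
d^3_{0,-1}(1.0127) = -0.859354 +0.792896 -0.081286 = -0.147744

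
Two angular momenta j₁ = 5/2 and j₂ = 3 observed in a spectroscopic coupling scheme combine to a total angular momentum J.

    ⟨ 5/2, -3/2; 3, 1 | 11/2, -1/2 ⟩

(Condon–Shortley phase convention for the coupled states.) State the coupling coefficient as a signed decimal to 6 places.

triangle: 0!·5!·6!/12! = 86400/479001600
(j±m)!: 1!·4!·4!·2!·5!·6! = 99532800
prefactor² = (2J+1)·Δ·N² = 16588800/77
  k=0: +1/(0!·0!·4!·4!·1!·2!) = 1/1152
Σ = 1/1152  ⇒  CG² = 16588800/77·(1/1152)² = 25/154
CG = +√(25/154) = +0.402911

+√(25/154) = +0.402911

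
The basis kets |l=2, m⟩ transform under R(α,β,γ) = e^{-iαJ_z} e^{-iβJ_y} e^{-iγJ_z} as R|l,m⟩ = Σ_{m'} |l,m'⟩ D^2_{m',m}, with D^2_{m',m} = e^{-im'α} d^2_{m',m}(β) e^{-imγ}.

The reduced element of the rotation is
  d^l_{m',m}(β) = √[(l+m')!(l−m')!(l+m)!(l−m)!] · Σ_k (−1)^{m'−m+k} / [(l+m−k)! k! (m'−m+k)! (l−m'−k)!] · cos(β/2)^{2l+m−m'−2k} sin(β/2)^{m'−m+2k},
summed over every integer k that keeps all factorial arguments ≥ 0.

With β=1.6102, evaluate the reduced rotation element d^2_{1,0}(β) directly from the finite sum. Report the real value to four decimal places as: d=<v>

d=0.0482

d^2_{1,0}(β=1.6102) via the finite sum:
Half-angle: c=0.693039, s=0.720900. N=√(6·1·2·2)=4.898979
The bounds max(0,m−m')=0 and min(l+m,l−m')=1 give 2 terms
  k=0: (−1)^1·4.8990/(2)·0.6930^3·0.7209^1 = -0.587792
  k=1: (−1)^2·4.8990/(2)·0.6930^1·0.7209^3 = +0.636002
d^2_{1,0}(1.6102) = -0.587792 +0.636002 = +0.048210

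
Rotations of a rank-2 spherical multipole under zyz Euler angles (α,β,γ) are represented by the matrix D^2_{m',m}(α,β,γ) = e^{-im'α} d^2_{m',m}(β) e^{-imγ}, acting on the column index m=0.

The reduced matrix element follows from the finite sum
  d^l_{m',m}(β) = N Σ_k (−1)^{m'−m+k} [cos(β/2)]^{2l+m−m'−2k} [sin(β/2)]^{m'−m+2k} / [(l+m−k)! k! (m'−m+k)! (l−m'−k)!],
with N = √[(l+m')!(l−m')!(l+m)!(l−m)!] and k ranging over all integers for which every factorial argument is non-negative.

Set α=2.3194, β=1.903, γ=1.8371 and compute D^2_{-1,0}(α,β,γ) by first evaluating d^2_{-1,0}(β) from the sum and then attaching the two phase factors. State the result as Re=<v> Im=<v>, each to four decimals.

Re=0.2570 Im=-0.2766

D^2_{-1,0}(2.3194,1.9030,1.8371) = e^{-i·-1·2.3194}·d^2_{-1,0}(1.9030)·e^{-i·0·1.8371}. Compute d first:
c=cos(1.903000/2)=0.580462, s=sin(1.903000/2)=0.814287; N=√[1·6·2·2]=4.898979
k: max(0,(0)−(-1))=1 … min(2+(0),2−(-1))=2
  k=1: (−1)^0·4.8990/(2)·0.5805^3·0.8143^1 = +0.390099
  k=2: (−1)^1·4.8990/(2)·0.5805^1·0.8143^3 = -0.767684
d^2_{-1,0}(1.9030) = +0.390099 -0.767684 = -0.377584
D = (-0.680616+0.732640i)·(-0.377584)·(+1.000000+0.000000i) = +0.256990-0.276633i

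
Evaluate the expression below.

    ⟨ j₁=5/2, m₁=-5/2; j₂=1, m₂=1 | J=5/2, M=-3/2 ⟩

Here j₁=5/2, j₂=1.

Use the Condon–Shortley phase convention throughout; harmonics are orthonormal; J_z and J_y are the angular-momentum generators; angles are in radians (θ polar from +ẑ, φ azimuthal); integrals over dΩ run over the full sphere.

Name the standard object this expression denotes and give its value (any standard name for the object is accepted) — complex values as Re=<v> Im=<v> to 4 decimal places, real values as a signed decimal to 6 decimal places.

This is a Clebsch–Gordan (vector-coupling) coefficient.
triangle: 1!×4!×1!/7! = 24/5040
(j±m)!: 0!×5!×2!×0!×1!×4! = 5760
prefactor² = (2J+1)×Δ×N² = 1152/7
  k=1: −1/(1!×0!×4!×1!×0!×0!) = -1/24
Σ = -1/24  ⇒  CG² = 1152/7×(-1/24)² = 2/7
CG = −√(2/7) = -0.534522

Clebsch–Gordan coefficient, −√(2/7) ≈ -0.534522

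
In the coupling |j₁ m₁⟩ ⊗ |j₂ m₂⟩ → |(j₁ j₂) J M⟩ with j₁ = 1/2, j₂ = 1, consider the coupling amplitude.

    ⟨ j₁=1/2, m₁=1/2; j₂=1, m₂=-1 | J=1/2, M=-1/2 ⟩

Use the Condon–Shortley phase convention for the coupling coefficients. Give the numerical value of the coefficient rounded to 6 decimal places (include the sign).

j₁+j₂−J=1  J+j₁−j₂=0  J−j₁+j₂=1  j₁+j₂+J+1=3
(j₁±m₁, j₂±m₂, J±M) = (1,0,0,2,0,1)
P² = 2/3
sum k=0..0:
  [0] +1/1 = 1
S = 1
C² = P²·S² = 2/3 ; C = +0.816497

+0.816497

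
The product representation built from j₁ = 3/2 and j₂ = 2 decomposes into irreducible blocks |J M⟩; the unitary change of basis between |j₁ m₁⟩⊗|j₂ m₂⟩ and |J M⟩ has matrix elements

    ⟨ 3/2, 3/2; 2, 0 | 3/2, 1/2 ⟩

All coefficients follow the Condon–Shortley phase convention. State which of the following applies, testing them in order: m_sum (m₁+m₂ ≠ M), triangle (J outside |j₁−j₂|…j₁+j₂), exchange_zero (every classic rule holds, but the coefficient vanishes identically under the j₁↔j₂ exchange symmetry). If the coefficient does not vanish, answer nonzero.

m-sum: m₁+m₂ = 3/2+0 = 3/2, M = 1/2  ✗ ⇒ coefficient is 0

m_sum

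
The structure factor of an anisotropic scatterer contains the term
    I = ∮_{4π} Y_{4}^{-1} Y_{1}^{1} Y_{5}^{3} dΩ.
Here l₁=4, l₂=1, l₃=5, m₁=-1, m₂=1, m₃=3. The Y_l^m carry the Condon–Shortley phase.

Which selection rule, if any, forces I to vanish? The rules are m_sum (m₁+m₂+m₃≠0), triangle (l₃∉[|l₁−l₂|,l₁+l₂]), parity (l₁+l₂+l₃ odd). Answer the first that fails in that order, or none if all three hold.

m_sum

Σmᵢ = 3  ✗
l₃∈[|l₁−l₂|,l₁+l₂]=[3,5], have l₃=5
Σlᵢ = 10 ⇒ even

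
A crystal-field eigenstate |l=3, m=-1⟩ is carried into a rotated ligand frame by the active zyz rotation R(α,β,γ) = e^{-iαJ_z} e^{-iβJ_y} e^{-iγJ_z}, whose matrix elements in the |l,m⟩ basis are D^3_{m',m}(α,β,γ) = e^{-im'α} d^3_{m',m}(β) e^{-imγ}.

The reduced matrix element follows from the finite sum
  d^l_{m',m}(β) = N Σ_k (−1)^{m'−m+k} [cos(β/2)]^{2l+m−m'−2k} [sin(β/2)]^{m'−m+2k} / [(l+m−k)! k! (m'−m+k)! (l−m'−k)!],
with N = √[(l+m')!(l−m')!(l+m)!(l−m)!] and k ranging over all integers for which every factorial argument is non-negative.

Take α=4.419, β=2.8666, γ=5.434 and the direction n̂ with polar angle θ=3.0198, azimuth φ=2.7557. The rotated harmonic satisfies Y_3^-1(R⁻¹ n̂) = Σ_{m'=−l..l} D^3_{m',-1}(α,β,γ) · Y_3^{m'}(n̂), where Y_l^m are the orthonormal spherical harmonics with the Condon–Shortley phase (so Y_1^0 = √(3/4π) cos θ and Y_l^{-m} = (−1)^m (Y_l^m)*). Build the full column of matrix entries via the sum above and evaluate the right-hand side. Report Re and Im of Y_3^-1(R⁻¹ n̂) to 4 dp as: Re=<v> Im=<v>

Need the full column D^3_{m',-1} for m'=−3..3 at α=4.4190, β=2.8666, γ=5.4340.
cos(β/2)=0.137064, sin(β/2)=0.990562
d^3_{-3,-1}: single k=2 term ⇒ +0.001341;  D = +0.001324-0.000212i
d^3_{-2,-1}: k∈[1..2] ⇒ +0.000152 -0.015829 = -0.015677;  D = +0.002107-0.015535i
d^3_{-1,-1}: k∈[0..2] ⇒ +0.000007 -0.002770 +0.108523 = +0.105759;  D = -0.096210-0.043917i
d^3_{0,-1}: k∈[0..2] ⇒ -0.000166 +0.026009 -0.452816 = -0.426973;  D = -0.282056+0.320546i
d^3_{1,-1}: k∈[0..2] ⇒ +0.002078 -0.144697 +0.944693 = +0.802073;  D = +0.423190+0.681346i
d^3_{2,-1}: k∈[0..1] ⇒ -0.015829 +0.413362 = +0.397534;  D = -0.383925+0.103123i
d^3_{3,-1}: single k=0 term ⇒ +0.070051;  D = +0.002170-0.070018i
Y_3^{m'}(θ=3.0198,φ=2.7557) and Σ D·Y over m':
  (+0.0013-0.0002i)·(-0.0003-0.0007i)  (+0.0021-0.0155i)·(-0.0107-0.0104i)  (-0.0962-0.0439i)·(-0.1428-0.0580i)  (-0.2821+0.3205i)·(-0.7135+0.0000i)  (+0.4232+0.6813i)·(+0.1428-0.0580i)  (-0.3839+0.1031i)·(-0.0107+0.0104i)  (+0.0022-0.0700i)·(+0.0003-0.0007i)
Y_3^-1(R⁻¹ n̂) = +0.315220-0.149090i

Re=0.3152 Im=-0.1491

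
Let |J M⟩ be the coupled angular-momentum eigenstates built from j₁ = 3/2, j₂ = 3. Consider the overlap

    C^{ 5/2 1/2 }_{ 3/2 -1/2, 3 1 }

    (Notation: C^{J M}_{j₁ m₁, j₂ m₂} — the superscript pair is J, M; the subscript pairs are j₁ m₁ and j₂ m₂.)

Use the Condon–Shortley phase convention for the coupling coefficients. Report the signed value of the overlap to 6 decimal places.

√[6·2!1!4!/8! · 1!2!4!2!3!2!] = √(288/35)
  +(−1)^1/∏(1,1,1,3,0,1)! = -1/6  (running -1/6)
  +(−1)^2/∏(2,0,0,2,1,2)! = 1/8  (running -1/24)
⟨..|..⟩ = √(288/35)·(-1/24) = -0.119523

-0.119523  (= −√(1/70))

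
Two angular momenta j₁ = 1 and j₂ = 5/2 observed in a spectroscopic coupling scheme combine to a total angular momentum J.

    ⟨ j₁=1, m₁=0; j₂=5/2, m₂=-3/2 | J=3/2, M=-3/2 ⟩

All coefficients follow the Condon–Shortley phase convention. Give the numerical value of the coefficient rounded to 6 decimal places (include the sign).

j₁+j₂−J=2  J+j₁−j₂=0  J−j₁+j₂=3  j₁+j₂+J+1=6
(j₁±m₁, j₂±m₂, J±M) = (1,1,1,4,0,3)
P² = 48/5
sum k=1..1:
  [1] −1/6 = -1/6
S = -1/6
C² = P²·S² = 4/15 ; C = -0.516398

−√(4/15) ≈ -0.516398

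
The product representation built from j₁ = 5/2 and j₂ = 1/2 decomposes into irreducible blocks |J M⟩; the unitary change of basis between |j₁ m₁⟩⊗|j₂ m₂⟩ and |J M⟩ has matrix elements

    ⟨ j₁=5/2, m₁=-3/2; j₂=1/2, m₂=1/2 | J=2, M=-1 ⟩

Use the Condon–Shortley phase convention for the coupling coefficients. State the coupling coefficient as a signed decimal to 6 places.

−√(2/3) = -0.816497

j₁+j₂−J=1  J+j₁−j₂=4  J−j₁+j₂=0  j₁+j₂+J+1=6
(j₁±m₁, j₂±m₂, J±M) = (1,4,1,0,1,3)
P² = 24
sum k=1..1:
  [1] −1/6 = -1/6
S = -1/6
C² = P²·S² = 2/3 ; C = -0.816497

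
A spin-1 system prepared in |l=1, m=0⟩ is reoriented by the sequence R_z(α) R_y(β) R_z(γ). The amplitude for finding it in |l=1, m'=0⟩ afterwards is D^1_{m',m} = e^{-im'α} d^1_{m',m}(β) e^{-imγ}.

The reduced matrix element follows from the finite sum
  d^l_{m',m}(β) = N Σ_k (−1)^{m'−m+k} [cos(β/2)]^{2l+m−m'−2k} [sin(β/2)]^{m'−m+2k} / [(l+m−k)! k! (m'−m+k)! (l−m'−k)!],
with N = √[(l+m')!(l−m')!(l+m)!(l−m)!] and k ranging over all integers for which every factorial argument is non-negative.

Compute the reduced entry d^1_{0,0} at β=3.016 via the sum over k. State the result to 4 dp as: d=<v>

d^1_{0,0}(β=3.0160) via the finite sum:
c=cos(3.016000/2)=0.062755, s=sin(3.016000/2)=0.998029; N=√[1·1·1·1]=1.000000
The bounds max(0,m−m')=0 and min(l+m,l−m')=1 give 2 terms
  k=0: (−1)^0·1.0000/(1)·0.0628^2·0.9980^0 = +0.003938
  k=1: (−1)^1·1.0000/(1)·0.0628^0·0.9980^2 = -0.996062
d^1_{0,0}(3.0160) = +0.003938 -0.996062 = -0.992124

d=-0.9921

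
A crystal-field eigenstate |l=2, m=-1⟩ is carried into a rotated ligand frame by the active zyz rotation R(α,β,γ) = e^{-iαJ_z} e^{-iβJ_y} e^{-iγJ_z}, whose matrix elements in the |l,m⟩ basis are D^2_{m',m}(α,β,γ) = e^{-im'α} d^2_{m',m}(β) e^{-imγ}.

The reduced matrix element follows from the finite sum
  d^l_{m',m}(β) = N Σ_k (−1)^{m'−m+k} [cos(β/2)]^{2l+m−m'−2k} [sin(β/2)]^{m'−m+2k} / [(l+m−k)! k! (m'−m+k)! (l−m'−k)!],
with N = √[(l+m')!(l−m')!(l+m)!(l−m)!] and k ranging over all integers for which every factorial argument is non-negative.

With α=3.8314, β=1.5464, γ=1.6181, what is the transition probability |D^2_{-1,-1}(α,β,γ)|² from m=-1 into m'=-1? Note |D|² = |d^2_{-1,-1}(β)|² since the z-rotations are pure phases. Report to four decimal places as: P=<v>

Split into d^2_{-1,-1}(β=1.5464) × two z-phases.
c=cos(1.546400/2)=0.715679, s=sin(1.546400/2)=0.698429; N=√[1·6·1·6]=6.000000
k∈{0,1} keeps every argument non-negative
  k=0: (−1)^0·6.0000/(6)·0.7157^4·0.6984^0 = +0.262346
  k=1: (−1)^1·6.0000/(2)·0.7157^2·0.6984^2 = -0.749554
d^2_{-1,-1}(1.5464) = +0.262346 -0.749554 = -0.487208
|D^2_{-1,-1}|² = |d^2_{-1,-1}(β)|² = (-0.487208)² = 0.237372 (the z-rotation phases have unit modulus)

P=0.2374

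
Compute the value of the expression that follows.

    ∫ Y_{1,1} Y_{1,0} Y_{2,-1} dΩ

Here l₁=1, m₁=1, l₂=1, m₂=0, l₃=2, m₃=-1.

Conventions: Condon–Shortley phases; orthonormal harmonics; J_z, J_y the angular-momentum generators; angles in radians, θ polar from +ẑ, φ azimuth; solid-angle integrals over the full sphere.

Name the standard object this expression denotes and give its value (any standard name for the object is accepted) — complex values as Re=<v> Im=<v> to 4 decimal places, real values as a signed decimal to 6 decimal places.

This is a Gaunt coefficient — the integral of a triple product of spherical harmonics over the sphere.
Rules hold: Σm=0, L=4 even, 0≤2≤2.
N = 3·3·5 = 45
Δ = 0!·2!·2!/5! = 1/30
Racah Σ t=0..0: t=0:+1/1 = 1/1
⇒ 3j(1 1 2; 0 0 0)² = 2/15, sgn +1
Racah Σ t=0..0: t=0:+1/2 = 1/2
⇒ 3j(1 1 2; 1 0 -1)² = 1/10, sgn -1
4πI² = N·(3j₀)²·(3jₘ)² = 3/5
I = -1·√(0.6/4π) = -0.21850969

Gaunt coefficient, -0.218510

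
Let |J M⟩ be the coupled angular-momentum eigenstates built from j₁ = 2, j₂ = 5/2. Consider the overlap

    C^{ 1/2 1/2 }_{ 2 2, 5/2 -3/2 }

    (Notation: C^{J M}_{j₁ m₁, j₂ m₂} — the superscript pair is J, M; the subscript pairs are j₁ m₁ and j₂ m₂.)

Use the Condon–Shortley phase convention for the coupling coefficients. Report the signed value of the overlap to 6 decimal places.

j₁+j₂−J=4  J+j₁−j₂=0  J−j₁+j₂=1  j₁+j₂+J+1=6
(j₁±m₁, j₂±m₂, J±M) = (4,0,1,4,1,0)
P² = 192/5
sum k=0..0:
  [0] +1/24 = 1/24
S = 1/24
C² = P²·S² = 1/15 ; C = +0.258199

+√(1/15) ≈ +0.258199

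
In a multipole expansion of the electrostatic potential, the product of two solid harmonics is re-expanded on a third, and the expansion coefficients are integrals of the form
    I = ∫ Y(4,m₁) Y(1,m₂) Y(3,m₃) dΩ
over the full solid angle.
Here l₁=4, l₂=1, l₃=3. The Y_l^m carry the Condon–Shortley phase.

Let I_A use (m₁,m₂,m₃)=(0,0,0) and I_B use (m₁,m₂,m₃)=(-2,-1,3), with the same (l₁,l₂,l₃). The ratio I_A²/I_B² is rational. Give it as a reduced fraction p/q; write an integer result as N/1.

16/1

l's match ⇒ only the (l;m) 3-j factors differ between A and B.
A: triangle coeff Δ(4,1,3) = 1/252; Σ_t [1,1]: t=1:−1/36 = -1/36; (3j)²=4/63 [(4 1 3; 0 0 0)], sign=+1
B: triangle coeff Δ(4,1,3) = 1/252; Σ_t [0,0]: t=0:+1/1440 = 1/1440; (3j)²=1/252 [(4 1 3; -2 -1 3)], sign=+1
I_A²/I_B² = (4/63)/(1/252) = 16/1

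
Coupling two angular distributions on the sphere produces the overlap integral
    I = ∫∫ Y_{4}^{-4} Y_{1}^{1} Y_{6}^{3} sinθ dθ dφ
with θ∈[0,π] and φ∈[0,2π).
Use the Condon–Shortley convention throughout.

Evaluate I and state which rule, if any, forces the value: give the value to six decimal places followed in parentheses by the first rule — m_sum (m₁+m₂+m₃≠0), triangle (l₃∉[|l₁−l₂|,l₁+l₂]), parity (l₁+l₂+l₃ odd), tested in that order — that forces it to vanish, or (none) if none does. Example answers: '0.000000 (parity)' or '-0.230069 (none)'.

|4−1|≤6≤4+1 violated ⇒ I = 0

0.000000 (triangle)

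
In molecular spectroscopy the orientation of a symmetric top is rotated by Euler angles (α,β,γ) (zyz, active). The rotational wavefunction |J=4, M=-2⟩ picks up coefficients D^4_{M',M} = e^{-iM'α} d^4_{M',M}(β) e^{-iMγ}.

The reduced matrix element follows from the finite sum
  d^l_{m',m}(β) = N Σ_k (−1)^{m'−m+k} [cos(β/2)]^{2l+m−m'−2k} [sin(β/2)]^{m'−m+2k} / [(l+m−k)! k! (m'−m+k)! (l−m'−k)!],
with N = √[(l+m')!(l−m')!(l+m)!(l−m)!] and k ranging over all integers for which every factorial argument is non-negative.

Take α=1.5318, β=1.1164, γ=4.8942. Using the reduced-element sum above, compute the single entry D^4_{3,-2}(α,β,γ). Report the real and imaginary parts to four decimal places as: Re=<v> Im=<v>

Re=-0.1149 Im=0.2203

D^4_{3,-2}(1.5318,1.1164,4.8942) = e^{-i·3·1.5318}·d^4_{3,-2}(1.1164)·e^{-i·-2·4.8942}. Compute d first:
c=cos(1.116400/2)=0.848210, s=sin(1.116400/2)=0.529660; N=√[5040·1·2·720]=2693.993318
k∈{0,1} keeps every argument non-negative
  k=0: (−1)^5·2693.9933/(240)·0.8482^3·0.5297^5 = -0.285550
  k=1: (−1)^6·2693.9933/(720)·0.8482^1·0.5297^7 = +0.037115
d^4_{3,-2}(1.1164) = -0.285550 +0.037115 = -0.248435
Phases: e^{-i·(3)·1.5318}=-0.116722+0.993165i, e^{-i·(-2)·4.8942}=-0.934615-0.355662i ⇒ D=-0.114857+0.220291i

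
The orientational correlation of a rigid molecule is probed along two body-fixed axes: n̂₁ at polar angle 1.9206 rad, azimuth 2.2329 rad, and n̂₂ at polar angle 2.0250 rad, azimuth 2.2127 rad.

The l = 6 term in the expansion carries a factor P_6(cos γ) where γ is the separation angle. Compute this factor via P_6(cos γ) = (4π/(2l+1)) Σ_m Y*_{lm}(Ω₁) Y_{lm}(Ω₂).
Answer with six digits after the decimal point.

Term-by-term m-sum for l=6 (normalisation 4π/13 = 0.966644):
  m=-6: Y*=(0.223857, 0.245280)  Y=(0.192927, -0.165769)  product (0.083848, 0.010212)
  m=-5: Y*=(-0.070553, 0.413679)  Y=(-0.029200, -0.429223)  product (0.179621, 0.018204)
  m=-4: Y*=(-0.071469, 0.038413)  Y=(-0.218313, -0.141160)  product (0.021025, 0.001703)
  m=-3: Y*=(0.289235, 0.127612)  Y=(0.171611, -0.063600)  product (0.057752, 0.003504)
  m=-2: Y*=(0.046231, 0.183668)  Y=(0.092472, -0.313320)  product (0.061822, 0.002499)
  m=-1: Y*=(0.157515, -0.202076)  Y=(0.043555, 0.058267)  product (0.018635, 0.000376)
  m=+0: Y*=(0.213678, -0.000000)  Y=(0.329770, 0.000000)  product (0.070464, 0.000000)
  m=+1: Y*=(-0.157515, -0.202076)  Y=(-0.043555, 0.058267)  product (0.018635, -0.000376)
  m=+2: Y*=(0.046231, -0.183668)  Y=(0.092472, 0.313320)  product (0.061822, -0.002499)
  m=+3: Y*=(-0.289235, 0.127612)  Y=(-0.171611, -0.063600)  product (0.057752, -0.003504)
  m=+4: Y*=(-0.071469, -0.038413)  Y=(-0.218313, 0.141160)  product (0.021025, -0.001703)
  m=+5: Y*=(0.070553, 0.413679)  Y=(0.029200, -0.429223)  product (0.179621, -0.018204)
  m=+6: Y*=(0.223857, -0.245280)  Y=(0.192927, 0.165769)  product (0.083848, -0.010212)
Σ over m = (0.915869, -0.000000); ×(4π/13) → (0.885320, -0.000000). Real part: 0.885320

0.885320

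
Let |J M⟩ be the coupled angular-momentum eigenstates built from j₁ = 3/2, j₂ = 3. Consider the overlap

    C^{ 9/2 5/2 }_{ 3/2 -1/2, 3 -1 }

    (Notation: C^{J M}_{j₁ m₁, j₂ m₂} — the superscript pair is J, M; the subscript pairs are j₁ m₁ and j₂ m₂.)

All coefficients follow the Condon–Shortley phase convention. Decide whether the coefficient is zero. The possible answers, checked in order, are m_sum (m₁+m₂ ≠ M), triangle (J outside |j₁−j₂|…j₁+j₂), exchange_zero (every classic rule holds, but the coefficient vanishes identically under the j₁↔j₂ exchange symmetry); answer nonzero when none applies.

m-sum: m₁+m₂ = -1/2+(-1) = -3/2, M = 5/2  ✗ ⇒ coefficient is 0

m_sum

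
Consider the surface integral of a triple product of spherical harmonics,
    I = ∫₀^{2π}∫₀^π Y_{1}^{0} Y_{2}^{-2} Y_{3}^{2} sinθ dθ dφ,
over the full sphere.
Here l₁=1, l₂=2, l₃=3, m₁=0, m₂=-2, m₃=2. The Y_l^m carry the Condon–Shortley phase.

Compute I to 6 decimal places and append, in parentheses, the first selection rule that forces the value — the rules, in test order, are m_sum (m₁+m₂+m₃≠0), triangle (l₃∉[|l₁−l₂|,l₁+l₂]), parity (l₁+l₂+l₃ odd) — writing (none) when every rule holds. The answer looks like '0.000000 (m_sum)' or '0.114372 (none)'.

0.184674 (none)

Checks pass: Σm=0; 6 even; l₃=3∈[1,3].
(2·1+1)(2·2+1)(2·3+1) = 105
Δ: 0! 2! 4! / 7! → 1/105
sum: t=0:+1/4 = 1/4
3j²(1 2 3; 0 0 0) = Δ·Π!·Σ² = 3/35  (sign -1)
sum: t=0:+1/24 = 1/24
3j²(1 2 3; 0 -2 2) = Δ·Π!·Σ² = 1/21  (sign -1)
combine: 4πI² = 105·3/35·1/21 = 3/7
take √, sign +1: I = 0.18467439
No selection rule forces the value: the integral is nonzero (none).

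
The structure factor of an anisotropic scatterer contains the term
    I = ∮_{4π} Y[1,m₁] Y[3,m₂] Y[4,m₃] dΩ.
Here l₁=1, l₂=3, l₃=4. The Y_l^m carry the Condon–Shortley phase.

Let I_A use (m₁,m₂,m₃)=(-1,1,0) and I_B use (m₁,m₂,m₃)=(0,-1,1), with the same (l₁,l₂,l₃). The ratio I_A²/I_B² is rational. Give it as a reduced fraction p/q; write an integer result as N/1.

l's match ⇒ only the (l;m) 3-j factors differ between A and B.
A: triangle coeff Δ(1,3,4) = 1/252; Σ_t [0,0]: t=0:+1/96 = 1/96; (3j)²=1/42 [(1 3 4; -1 1 0)], sign=+1
B: triangle coeff Δ(1,3,4) = 1/252; Σ_t [0,0]: t=0:+1/48 = 1/48; (3j)²=5/84 [(1 3 4; 0 -1 1)], sign=-1
I_A²/I_B² = (1/42)/(5/84) = 2/5

2/5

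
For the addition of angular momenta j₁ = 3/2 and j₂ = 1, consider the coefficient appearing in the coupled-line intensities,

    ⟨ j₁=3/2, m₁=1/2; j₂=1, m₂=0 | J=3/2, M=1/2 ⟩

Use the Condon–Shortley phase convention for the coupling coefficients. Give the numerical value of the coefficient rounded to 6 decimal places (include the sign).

+√(1/15) ≈ +0.258199

√[4·1!2!1!/5! · 2!1!1!1!2!1!] = √(4/15)
  +(−1)^0/∏(0,1,1,1,1,0)! = 1  (running 1)
  +(−1)^1/∏(1,0,0,0,2,1)! = -1/2  (running 1/2)
⟨..|..⟩ = √(4/15)·(1/2) = +0.258199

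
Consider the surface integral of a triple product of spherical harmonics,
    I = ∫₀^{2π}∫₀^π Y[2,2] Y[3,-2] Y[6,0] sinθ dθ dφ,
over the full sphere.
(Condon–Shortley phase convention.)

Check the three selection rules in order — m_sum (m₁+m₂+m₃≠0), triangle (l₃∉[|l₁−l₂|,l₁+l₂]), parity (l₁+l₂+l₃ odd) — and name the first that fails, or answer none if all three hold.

azimuthal sum: 2 − 2 + 0 = 0  ✓
l₃ must lie in [1,5]; have l₃=6  ✗
L = 2 + 3 + 6 = 11 (odd)

triangle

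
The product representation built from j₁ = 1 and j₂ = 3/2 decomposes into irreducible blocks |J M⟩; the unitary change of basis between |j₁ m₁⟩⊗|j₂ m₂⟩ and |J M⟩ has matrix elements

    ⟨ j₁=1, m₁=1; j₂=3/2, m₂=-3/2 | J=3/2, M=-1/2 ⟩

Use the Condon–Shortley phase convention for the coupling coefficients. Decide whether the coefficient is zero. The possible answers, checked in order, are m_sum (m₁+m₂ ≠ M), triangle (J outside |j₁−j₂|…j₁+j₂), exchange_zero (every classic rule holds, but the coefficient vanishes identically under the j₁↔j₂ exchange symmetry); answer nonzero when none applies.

m-sum: m₁+m₂ = 1+(-3/2) = -1/2, M = -1/2  ✓
triangle: |j₁−j₂| = 1/2 ≤ J = 3/2 ≤ j₁+j₂ = 5/2  ✓
exchange: j₁≠j₂ or m₁≠m₂ — the exchange symmetry imposes no constraint here
value check: CG = +√(2/5) = +0.632456 ≠ 0

nonzero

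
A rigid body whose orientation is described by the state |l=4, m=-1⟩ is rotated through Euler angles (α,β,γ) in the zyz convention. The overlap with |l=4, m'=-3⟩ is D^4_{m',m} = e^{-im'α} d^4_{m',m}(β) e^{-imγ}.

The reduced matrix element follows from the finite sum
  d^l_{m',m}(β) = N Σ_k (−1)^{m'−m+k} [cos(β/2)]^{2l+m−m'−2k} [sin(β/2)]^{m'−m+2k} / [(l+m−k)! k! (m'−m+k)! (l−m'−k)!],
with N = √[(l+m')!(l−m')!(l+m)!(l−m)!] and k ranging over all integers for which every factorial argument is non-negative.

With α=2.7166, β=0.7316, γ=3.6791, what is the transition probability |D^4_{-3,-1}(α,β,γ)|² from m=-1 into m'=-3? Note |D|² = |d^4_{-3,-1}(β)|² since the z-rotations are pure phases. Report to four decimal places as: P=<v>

Split into d^4_{-3,-1}(β=0.7316) × two z-phases.
Half-angle: c=0.933838, s=0.357696. N=√(1·5040·6·120)=1904.940944
Admissible k: 2..3 (factorial args all ≥0)
  k=2: (−1)^0·1904.9409/(240)·0.9338^6·0.3577^2 = +0.673486
  k=3: (−1)^1·1904.9409/(144)·0.9338^4·0.3577^4 = -0.164689
d^4_{-3,-1}(0.7316) = +0.673486 -0.164689 = +0.508797
|D^4_{-3,-1}|² = |d^4_{-3,-1}(β)|² = (+0.508797)² = 0.258875 (the z-rotation phases have unit modulus)

P=0.2589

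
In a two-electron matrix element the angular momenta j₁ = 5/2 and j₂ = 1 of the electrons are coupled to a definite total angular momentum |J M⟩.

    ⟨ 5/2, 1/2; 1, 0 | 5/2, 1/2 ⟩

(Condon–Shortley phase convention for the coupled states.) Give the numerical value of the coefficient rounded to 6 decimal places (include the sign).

+0.169031  (= +√(1/35))

triangle: 1!·4!·1!/7! = 24/5040
(j±m)!: 3!·2!·1!·1!·3!·2! = 144
prefactor² = (2J+1)·Δ·N² = 144/35
  k=0: +1/(0!·1!·2!·1!·2!·0!) = 1/4
  k=1: −1/(1!·0!·1!·0!·3!·1!) = -1/6
Σ = 1/12  ⇒  CG² = 144/35·(1/12)² = 1/35
CG = +√(1/35) = +0.169031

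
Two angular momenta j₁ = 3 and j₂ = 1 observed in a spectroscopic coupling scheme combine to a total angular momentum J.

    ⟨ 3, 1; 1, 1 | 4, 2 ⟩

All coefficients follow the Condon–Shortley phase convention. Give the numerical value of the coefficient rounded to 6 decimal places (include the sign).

triangle: 0!×6!×2!/9! = 1440/362880
(j±m)!: 4!×2!×2!×0!×6!×2! = 138240
prefactor² = (2J+1)×Δ×N² = 34560/7
  k=0: +1/(0!×0!×2!×2!×4!×0!) = 1/96
Σ = 1/96  ⇒  CG² = 34560/7×(1/96)² = 15/28
CG = +√(15/28) = +0.731925

+√(15/28) ≈ +0.731925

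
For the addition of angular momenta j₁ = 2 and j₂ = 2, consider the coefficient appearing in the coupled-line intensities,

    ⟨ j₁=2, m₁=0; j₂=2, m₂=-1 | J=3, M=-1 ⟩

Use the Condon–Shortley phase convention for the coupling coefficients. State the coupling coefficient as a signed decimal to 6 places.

+√(1/5) = +0.447214

√[7·1!3!3!/8! · 2!2!1!3!2!4!] = √(36/5)
  +(−1)^0/∏(0,1,2,1,1,2)! = 1/4  (running 1/4)
  +(−1)^1/∏(1,0,1,0,2,3)! = -1/12  (running 1/6)
⟨..|..⟩ = √(36/5)·(1/6) = +0.447214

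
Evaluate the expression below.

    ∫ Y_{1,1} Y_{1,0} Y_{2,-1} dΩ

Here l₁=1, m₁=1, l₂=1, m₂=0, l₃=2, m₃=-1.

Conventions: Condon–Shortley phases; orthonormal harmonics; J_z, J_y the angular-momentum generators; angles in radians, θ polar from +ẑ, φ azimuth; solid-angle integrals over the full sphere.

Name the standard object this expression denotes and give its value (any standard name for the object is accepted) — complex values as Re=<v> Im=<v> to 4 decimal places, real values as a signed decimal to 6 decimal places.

This is a Gaunt coefficient — the integral of a triple product of spherical harmonics over the sphere.
m-sum 0 ✓  L=4 even ✓  0≤2≤2 ✓
Π(2lᵢ+1) = 3×3×5 = 45
triangle coeff Δ(1,1,2) = 1/30
Σ_t [0,0]: t=0:+1/1 = 1/1
(3j)²=2/15 [(1 1 2; 0 0 0)], sign=+1
Σ_t [0,0]: t=0:+1/2 = 1/2
(3j)²=1/10 [(1 1 2; 1 0 -1)], sign=-1
⇒ 4πI² = 3/5
I = (-1)√(3/5/(4π)) = -0.21850969

Gaunt coefficient, -0.218510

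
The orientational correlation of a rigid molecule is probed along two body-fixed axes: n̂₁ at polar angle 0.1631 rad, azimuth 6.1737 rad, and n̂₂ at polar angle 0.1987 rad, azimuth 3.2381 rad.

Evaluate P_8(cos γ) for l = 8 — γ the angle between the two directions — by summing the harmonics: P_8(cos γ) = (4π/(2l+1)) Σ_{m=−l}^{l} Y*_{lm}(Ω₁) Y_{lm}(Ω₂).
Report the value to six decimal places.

Summing Y*_{l m}(θ₁,φ₁)·Y_{l m}(θ₂,φ₂) over m ∈ [−8, 8]; prefactor 4π/(2·8+1) = 0.739198:
  [-8]  conj(Y_{8,-8})(Ω₁) = (0.000000, -0.000000) ; Y_{8,-8}(Ω₂) = (0.000001, -0.000001) ; Δ = (-0.000000, -0.000000)
  [-7]  conj(Y_{8,-7})(Ω₁) = (0.000004, -0.000004) ; Y_{8,-7}(Ω₂) = (-0.000018, 0.000015) ; Δ = (-0.000000, 0.000000)
  [-6]  conj(Y_{8,-6})(Ω₁) = (0.000074, -0.000057) ; Y_{8,-6}(Ω₂) = (0.000250, -0.000163) ; Δ = (0.000000, -0.000000)
  [-5]  conj(Y_{8,-5})(Ω₁) = (0.000897, -0.000547) ; Y_{8,-5}(Ω₂) = (-0.002416, 0.001266) ; Δ = (-0.000001, 0.000002)
  [-4]  conj(Y_{8,-4})(Ω₁) = (0.007945, -0.003720) ; Y_{8,-4}(Ω₂) = (0.017151, -0.006971) ; Δ = (0.000110, -0.000119)
  [-3]  conj(Y_{8,-3})(Ω₁) = (0.051189, -0.017445) ; Y_{8,-3}(Ω₂) = (-0.088576, 0.026386) ; Δ = (-0.004074, 0.002896)
  [-2]  conj(Y_{8,-2})(Ω₁) = (0.228751, -0.050906) ; Y_{8,-2}(Ω₂) = (0.315372, -0.061639) ; Δ = (0.069004, -0.030154)
  [-1]  conj(Y_{8,-1})(Ω₁) = (0.624560, -0.068655) ; Y_{8,-1}(Ω₂) = (-0.670095, 0.064871) ; Δ = (-0.414061, 0.086521)
  [+0]  conj(Y_{8,0})(Ω₁) = (0.668878, -0.000000) ; Y_{8,0}(Ω₂) = (0.471215, 0.000000) ; Δ = (0.315185, 0.000000)
  [+1]  conj(Y_{8,1})(Ω₁) = (-0.624560, -0.068655) ; Y_{8,1}(Ω₂) = (0.670095, 0.064871) ; Δ = (-0.414061, -0.086521)
  [+2]  conj(Y_{8,2})(Ω₁) = (0.228751, 0.050906) ; Y_{8,2}(Ω₂) = (0.315372, 0.061639) ; Δ = (0.069004, 0.030154)
  [+3]  conj(Y_{8,3})(Ω₁) = (-0.051189, -0.017445) ; Y_{8,3}(Ω₂) = (0.088576, 0.026386) ; Δ = (-0.004074, -0.002896)
  [+4]  conj(Y_{8,4})(Ω₁) = (0.007945, 0.003720) ; Y_{8,4}(Ω₂) = (0.017151, 0.006971) ; Δ = (0.000110, 0.000119)
  [+5]  conj(Y_{8,5})(Ω₁) = (-0.000897, -0.000547) ; Y_{8,5}(Ω₂) = (0.002416, 0.001266) ; Δ = (-0.000001, -0.000002)
  [+6]  conj(Y_{8,6})(Ω₁) = (0.000074, 0.000057) ; Y_{8,6}(Ω₂) = (0.000250, 0.000163) ; Δ = (0.000000, 0.000000)
  [+7]  conj(Y_{8,7})(Ω₁) = (-0.000004, -0.000004) ; Y_{8,7}(Ω₂) = (0.000018, 0.000015) ; Δ = (-0.000000, -0.000000)
  [+8]  conj(Y_{8,8})(Ω₁) = (0.000000, 0.000000) ; Y_{8,8}(Ω₂) = (0.000001, 0.000001) ; Δ = (-0.000000, 0.000000)
Accumulated sum (-0.382858, -0.000000); after 4π/(2l+1) scaling, (-0.283008, -0.000000) ⇒ P_8 = -0.283008

-0.283008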